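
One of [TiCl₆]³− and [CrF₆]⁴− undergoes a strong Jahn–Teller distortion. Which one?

[CrF₆]⁴−

[TiCl₆]³−: Ligand charges: each chloride is −1. With an overall charge of −3 the titanium centre must be in the +3 oxidation state. Ti sits in group 4, so the d-electron count is 4 − 3 = 1. The d¹ configuration leaves the e_g set evenly filled (or empty) — no strong Jahn–Teller driving force.
[CrF₆]⁴−: Summing ligand charges against the −4 overall charge gives an oxidation state of +2 for chromium. Chromium is a group-6 element; Cr(II) is therefore d⁴. Fluoride is a weak-field ligand for a first-row metal, so the complex is high-spin. The t₂g³e_g¹ (high-spin) configuration has an unevenly filled e_g set; the Jahn–Teller theorem predicts a tetragonal distortion (typically axial elongation) to lift the degeneracy.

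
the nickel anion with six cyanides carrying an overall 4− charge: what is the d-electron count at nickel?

Each cyanide is −1; balancing the −4 overall charge requires Ni(II).
Group 10 minus oxidation state 2 gives a d⁸ configuration.

d⁸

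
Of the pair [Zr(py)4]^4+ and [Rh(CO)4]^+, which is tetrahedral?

For [Zr(py)4]^4+: Summing ligand charges against the +4 overall charge gives an oxidation state of +4 for zirconium. Zr sits in group 4, so the d-electron count is 4 − 4 = 0. A d⁰ ion has no crystal-field stabilisation preference between square planar and tetrahedral, so four ligands adopt the sterically favoured tetrahedral geometry. → tetrahedral.
For [Rh(CO)4]^+: Carbonyl is neutral; balancing the +1 overall charge requires Rh(I). Group 9 minus oxidation state 1 gives a d⁸ configuration. A 4d d⁸ ion has a large crystal-field splitting; square planar leaves the high-energy d_{x²−y²} orbital empty and maximises CFSE. → square planar.

[Zr(py)4]^4+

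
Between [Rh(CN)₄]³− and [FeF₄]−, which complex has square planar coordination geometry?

For [Rh(CN)₄]³−: Each cyanide is −1; balancing the −3 overall charge requires Rh(I). Rh sits in group 9, so the d-electron count is 9 − 1 = 8. A 4d d⁸ ion has a large crystal-field splitting; square planar leaves the high-energy d_{x²−y²} orbital empty and maximises CFSE. → square planar.
For [FeF₄]−: Ligand charges: each fluoride is −1. With an overall charge of −1 the iron centre must be in the +3 oxidation state. Fe sits in group 8, so the d-electron count is 8 − 3 = 5. A high-spin d⁵ ion has zero CFSE in either geometry, so four ligands adopt the sterically favoured tetrahedral geometry. → tetrahedral.

[Rh(CN)₄]³−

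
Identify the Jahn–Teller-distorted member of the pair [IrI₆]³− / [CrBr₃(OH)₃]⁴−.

[CrBr₃(OH)₃]⁴−

[IrI₆]³−: Ligand charges: each iodide is −1. With an overall charge of −3 the iridium centre must be in the +3 oxidation state. Group 9 minus oxidation state 3 gives a d⁶ configuration. A 5d ion has a large Δₒ and is invariably low-spin. The d⁶ configuration leaves the e_g set evenly filled (or empty) — no strong Jahn–Teller driving force.
[CrBr₃(OH)₃]⁴−: Ligand charges: each bromide is −1; each hydroxide is −1. With an overall charge of −4 the chromium centre must be in the +2 oxidation state. Cr sits in group 6, so the d-electron count is 6 − 2 = 4. Bromide and hydroxide are weak-field ligands for a first-row metal, so the complex is high-spin. The t₂g³e_g¹ (high-spin) configuration has an unevenly filled e_g set; the Jahn–Teller theorem predicts a tetragonal distortion (typically axial elongation) to lift the degeneracy.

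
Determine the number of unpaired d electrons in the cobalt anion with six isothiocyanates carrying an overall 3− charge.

Summing ligand charges against the −3 overall charge gives an oxidation state of +3 for cobalt.
Cobalt is a group-9 element; Co(III) is therefore d⁶.
The spin state decides the count: Co(III) has an exceptionally large octahedral splitting and is low-spin with essentially every ligand except fluoride.
An octahedral low-spin d⁶ ion is t₂g⁶e_g⁰, giving 0 unpaired electrons.

0 unpaired electrons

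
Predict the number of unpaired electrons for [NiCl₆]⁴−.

Summing ligand charges against the −4 overall charge gives an oxidation state of +2 for nickel.
Nickel is a group-10 element; Ni(II) is therefore d⁸.
In an octahedral field the d⁸ configuration is t₂g⁶e_g² (only one arrangement possible), giving 2 unpaired electrons.

2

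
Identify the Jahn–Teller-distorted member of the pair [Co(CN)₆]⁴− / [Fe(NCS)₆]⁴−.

[Co(CN)₆]⁴−

[Co(CN)₆]⁴−: Each cyanide is −1; balancing the −4 overall charge requires Co(II). Cobalt is a group-9 element; Co(II) is therefore d⁷. Cyanide is a strong-field ligand (high in the spectrochemical series) for a first-row metal, so the complex is low-spin. The t₂g⁶e_g¹ (low-spin) configuration has an unevenly filled e_g set; the Jahn–Teller theorem predicts a tetragonal distortion (typically axial elongation) to lift the degeneracy.
[Fe(NCS)₆]⁴−: Summing ligand charges against the −4 overall charge gives an oxidation state of +2 for iron. Iron is a group-8 element; Fe(II) is therefore d⁶. Isothiocyanate is a weak-field ligand for a first-row metal, so the complex is high-spin. The d⁶ configuration leaves the e_g set evenly filled (or empty) — no strong Jahn–Teller driving force.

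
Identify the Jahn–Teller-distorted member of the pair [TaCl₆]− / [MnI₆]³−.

[MnI₆]³−

[TaCl₆]−: Summing ligand charges against the −1 overall charge gives an oxidation state of +5 for tantalum. Ta sits in group 5, so the d-electron count is 5 − 5 = 0. The d⁰ configuration leaves the e_g set evenly filled (or empty) — no strong Jahn–Teller driving force.
[MnI₆]³−: Summing ligand charges against the −3 overall charge gives an oxidation state of +3 for manganese. Group 7 minus oxidation state 3 gives a d⁴ configuration. Iodide is a weak-field ligand for a first-row metal, so the complex is high-spin. The t₂g³e_g¹ (high-spin) configuration has an unevenly filled e_g set; the Jahn–Teller theorem predicts a tetragonal distortion (typically axial elongation) to lift the degeneracy.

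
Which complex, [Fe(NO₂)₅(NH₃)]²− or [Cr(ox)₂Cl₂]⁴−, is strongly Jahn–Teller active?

[Fe(NO₂)₅(NH₃)]²−: Ligand charges: each nitro (N-bound nitrite) is −1; ammonia is neutral. With an overall charge of −2 the iron centre must be in the +3 oxidation state. Fe sits in group 8, so the d-electron count is 8 − 3 = 5. Nitro (N-bound nitrite) is a strong-field ligand (high in the spectrochemical series) for a first-row metal, so the complex is low-spin. The d⁵ configuration leaves the e_g set evenly filled (or empty) — no strong Jahn–Teller driving force.
[Cr(ox)₂Cl₂]⁴−: Summing ligand charges against the −4 overall charge gives an oxidation state of +2 for chromium. Group 6 minus oxidation state 2 gives a d⁴ configuration. Chloride and oxalate are weak-field ligands for a first-row metal, so the complex is high-spin. The t₂g³e_g¹ (high-spin) configuration has an unevenly filled e_g set; the Jahn–Teller theorem predicts a tetragonal distortion (typically axial elongation) to lift the degeneracy.

[Cr(ox)₂Cl₂]⁴−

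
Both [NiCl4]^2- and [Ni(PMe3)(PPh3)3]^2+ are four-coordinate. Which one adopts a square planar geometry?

For [NiCl4]^2-: Each chloride is −1; balancing the −2 overall charge requires Ni(II). Ni sits in group 10, so the d-electron count is 10 − 2 = 8. Chloride is a weak-field ligand. With weak-field ligands the CFSE gain from square planar is small, so a 3d d⁸ ion takes the sterically preferred tetrahedral geometry. → tetrahedral.
For [Ni(PMe3)(PPh3)3]^2+: Ligand charges: trimethylphosphine is neutral; triphenylphosphine is neutral. With an overall charge of +2 the nickel centre must be in the +2 oxidation state. Group 10 minus oxidation state 2 gives a d⁸ configuration. Trimethylphosphine and triphenylphosphine are strong-field ligands (high in the spectrochemical series). A 3d d⁸ ion with strong-field ligands gains enough CFSE to favour square planar over tetrahedral. → square planar.

[Ni(PMe3)(PPh3)3]^2+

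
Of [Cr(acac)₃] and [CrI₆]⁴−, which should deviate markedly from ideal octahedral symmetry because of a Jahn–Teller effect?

[CrI₆]⁴−

[Cr(acac)₃]: Each acetylacetonate is −1; balancing the 0 overall charge requires Cr(III). Group 6 minus oxidation state 3 gives a d³ configuration. The d³ configuration leaves the e_g set evenly filled (or empty) — no strong Jahn–Teller driving force.
[CrI₆]⁴−: Summing ligand charges against the −4 overall charge gives an oxidation state of +2 for chromium. Chromium is a group-6 element; Cr(II) is therefore d⁴. Iodide is a weak-field ligand for a first-row metal, so the complex is high-spin. The t₂g³e_g¹ (high-spin) configuration has an unevenly filled e_g set; the Jahn–Teller theorem predicts a tetragonal distortion (typically axial elongation) to lift the degeneracy.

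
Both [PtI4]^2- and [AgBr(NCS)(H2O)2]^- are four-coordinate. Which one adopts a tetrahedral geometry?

[AgBr(NCS)(H2O)2]^-

For [PtI4]^2-: Summing ligand charges against the −2 overall charge gives an oxidation state of +2 for platinum. Platinum is a group-10 element; Pt(II) is therefore d⁸. A 5d d⁸ ion has a large crystal-field splitting; square planar leaves the high-energy d_{x²−y²} orbital empty and maximises CFSE. → square planar.
For [AgBr(NCS)(H2O)2]^-: Each bromide is −1; each isothiocyanate is −1; water is neutral; balancing the −1 overall charge requires Ag(I). Ag sits in group 11, so the d-electron count is 11 − 1 = 10. A d¹⁰ ion has no crystal-field stabilisation preference between square planar and tetrahedral, so four ligands adopt the sterically favoured tetrahedral geometry. → tetrahedral.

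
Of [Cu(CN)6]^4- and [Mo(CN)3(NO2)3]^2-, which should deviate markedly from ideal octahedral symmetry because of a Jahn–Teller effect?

[Cu(CN)6]^4-

[Cu(CN)6]^4-: Ligand charges: each cyanide is −1. With an overall charge of −4 the copper centre must be in the +2 oxidation state. Cu sits in group 11, so the d-electron count is 11 − 2 = 9. The t₂g⁶e_g³ configuration has an unevenly filled e_g set; the Jahn–Teller theorem predicts a tetragonal distortion (typically axial elongation) to lift the degeneracy.
[Mo(CN)3(NO2)3]^2-: Each cyanide is −1; each nitro (N-bound nitrite) is −1; balancing the −2 overall charge requires Mo(IV). Group 6 minus oxidation state 4 gives a d² configuration. The d² configuration leaves the e_g set evenly filled (or empty) — no strong Jahn–Teller driving force.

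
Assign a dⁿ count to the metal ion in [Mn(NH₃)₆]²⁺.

Ammonia is neutral; balancing the +2 overall charge requires Mn(II).
Mn sits in group 7, so the d-electron count is 7 − 2 = 5.

d5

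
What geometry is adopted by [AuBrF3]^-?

square planar

Each bromide is −1; each fluoride is −1; balancing the −1 overall charge requires Au(III).
Au sits in group 11, so the d-electron count is 11 − 3 = 8.
Coordination number: 4.
A 5d d⁸ ion has a large crystal-field splitting; square planar leaves the high-energy d_{x²−y²} orbital empty and maximises CFSE.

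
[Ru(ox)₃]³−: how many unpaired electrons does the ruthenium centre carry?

1 unpaired electron

Each oxalate is −2; balancing the −3 overall charge requires Ru(III).
Group 8 minus oxidation state 3 gives a d⁵ configuration.
Counting donor atoms: 3×oxalate (bidentate) → 6 donors. Coordination number = 6.
The spin state decides the count: a 4d ion has a large Δₒ and is invariably low-spin.
An octahedral low-spin d⁵ ion is t₂g⁵e_g⁰, giving 1 unpaired electron.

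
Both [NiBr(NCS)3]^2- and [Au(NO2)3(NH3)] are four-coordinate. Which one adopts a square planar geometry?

For [NiBr(NCS)3]^2-: Summing ligand charges against the −2 overall charge gives an oxidation state of +2 for nickel. Group 10 minus oxidation state 2 gives a d⁸ configuration. Bromide and isothiocyanate are weak-field ligands. With weak-field ligands the CFSE gain from square planar is small, so a 3d d⁸ ion takes the sterically preferred tetrahedral geometry. → tetrahedral.
For [Au(NO2)3(NH3)]: Ligand charges: each nitro (N-bound nitrite) is −1; ammonia is neutral. With an overall charge of 0 the gold centre must be in the +3 oxidation state. Group 11 minus oxidation state 3 gives a d⁸ configuration. A 5d d⁸ ion has a large crystal-field splitting; square planar leaves the high-energy d_{x²−y²} orbital empty and maximises CFSE. → square planar.

[Au(NO2)3(NH3)]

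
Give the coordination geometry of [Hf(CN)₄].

tetrahedral

Ligand charges: each cyanide is −1. With an overall charge of 0 the hafnium centre must be in the +4 oxidation state.
Hafnium is a group-4 element; Hf(IV) is therefore d⁰.
With 4 monodentate ligands the coordination number is 4.
A d⁰ ion has no crystal-field stabilisation preference between square planar and tetrahedral, so four ligands adopt the sterically favoured tetrahedral geometry.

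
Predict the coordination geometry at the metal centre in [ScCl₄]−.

tetrahedral

Each chloride is −1; balancing the −1 overall charge requires Sc(III).
Scandium is a group-3 element; Sc(III) is therefore d⁰.
Coordination number: 4.
A d⁰ ion has no crystal-field stabilisation preference between square planar and tetrahedral, so four ligands adopt the sterically favoured tetrahedral geometry.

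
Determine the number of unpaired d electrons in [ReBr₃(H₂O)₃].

Ligand charges: each bromide is −1; water is neutral. With an overall charge of 0 the rhenium centre must be in the +3 oxidation state.
Group 7 minus oxidation state 3 gives a d⁴ configuration.
The spin state decides the count: a 5d ion has a large Δₒ and is invariably low-spin.
An octahedral low-spin d⁴ ion is t₂g⁴e_g⁰, giving 2 unpaired electrons.

2 unpaired electrons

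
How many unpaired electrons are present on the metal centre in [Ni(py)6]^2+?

2

Summing ligand charges against the +2 overall charge gives an oxidation state of +2 for nickel.
Group 10 minus oxidation state 2 gives a d⁸ configuration.
In an octahedral field the d⁸ configuration is t₂g⁶e_g² (only one arrangement possible), giving 2 unpaired electrons.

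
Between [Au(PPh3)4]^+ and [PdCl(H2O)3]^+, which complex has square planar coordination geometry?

[PdCl(H2O)3]^+

For [Au(PPh3)4]^+: Ligand charges: triphenylphosphine is neutral. With an overall charge of +1 the gold centre must be in the +1 oxidation state. Au sits in group 11, so the d-electron count is 11 − 1 = 10. A d¹⁰ ion has no crystal-field stabilisation preference between square planar and tetrahedral, so four ligands adopt the sterically favoured tetrahedral geometry. → tetrahedral.
For [PdCl(H2O)3]^+: Each chloride is −1; water is neutral; balancing the +1 overall charge requires Pd(II). Pd sits in group 10, so the d-electron count is 10 − 2 = 8. A 4d d⁸ ion has a large crystal-field splitting; square planar leaves the high-energy d_{x²−y²} orbital empty and maximises CFSE. → square planar.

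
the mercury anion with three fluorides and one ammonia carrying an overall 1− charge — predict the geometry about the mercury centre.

tetrahedral

Summing ligand charges against the −1 overall charge gives an oxidation state of +2 for mercury.
Group 12 minus oxidation state 2 gives a d¹⁰ configuration.
Coordination number: 4.
A d¹⁰ ion has no crystal-field stabilisation preference between square planar and tetrahedral, so four ligands adopt the sterically favoured tetrahedral geometry.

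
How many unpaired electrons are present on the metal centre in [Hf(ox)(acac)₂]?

0

Summing ligand charges against the 0 overall charge gives an oxidation state of +4 for hafnium.
Hf sits in group 4, so the d-electron count is 4 − 4 = 0.
Counting donor atoms: 1×oxalate (bidentate) → 2 donors; 2×acetylacetonate (bidentate) → 4 donors. Coordination number = 6.
In an octahedral field the d⁰ configuration is t₂g⁰e_g⁰, giving 0 unpaired electrons.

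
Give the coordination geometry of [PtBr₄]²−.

Ligand charges: each bromide is −1. With an overall charge of −2 the platinum centre must be in the +2 oxidation state.
Platinum is a group-10 element; Pt(II) is therefore d⁸.
With 4 monodentate ligands the coordination number is 4.
A 5d d⁸ ion has a large crystal-field splitting; square planar leaves the high-energy d_{x²−y²} orbital empty and maximises CFSE.

square planar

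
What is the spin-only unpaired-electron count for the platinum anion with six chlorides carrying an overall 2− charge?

0 unpaired electrons

Ligand charges: each chloride is −1. With an overall charge of −2 the platinum centre must be in the +4 oxidation state.
Pt sits in group 10, so the d-electron count is 10 − 4 = 6.
The spin state decides the count: a 5d ion has a large Δₒ and is invariably low-spin.
An octahedral low-spin d⁶ ion is t₂g⁶e_g⁰, giving 0 unpaired electrons.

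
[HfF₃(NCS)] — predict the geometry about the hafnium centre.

tetrahedral

Each fluoride is −1; each isothiocyanate is −1; balancing the 0 overall charge requires Hf(IV).
Hf sits in group 4, so the d-electron count is 4 − 4 = 0.
Coordination number: 4.
A d⁰ ion has no crystal-field stabilisation preference between square planar and tetrahedral, so four ligands adopt the sterically favoured tetrahedral geometry.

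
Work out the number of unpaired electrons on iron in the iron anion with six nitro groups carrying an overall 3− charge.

Summing ligand charges against the −3 overall charge gives an oxidation state of +3 for iron.
Iron is a group-8 element; Fe(III) is therefore d⁵.
The spin state decides the count: Nitro (N-bound nitrite) is a strong-field ligand (high in the spectrochemical series) for a first-row metal, so the complex is low-spin.
An octahedral low-spin d⁵ ion is t₂g⁵e_g⁰, giving 1 unpaired electron.

1 unpaired electron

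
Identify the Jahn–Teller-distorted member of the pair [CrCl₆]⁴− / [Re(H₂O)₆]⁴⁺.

[CrCl₆]⁴−: Summing ligand charges against the −4 overall charge gives an oxidation state of +2 for chromium. Cr sits in group 6, so the d-electron count is 6 − 2 = 4. Chloride is a weak-field ligand for a first-row metal, so the complex is high-spin. The t₂g³e_g¹ (high-spin) configuration has an unevenly filled e_g set; the Jahn–Teller theorem predicts a tetragonal distortion (typically axial elongation) to lift the degeneracy.
[Re(H₂O)₆]⁴⁺: Summing ligand charges against the +4 overall charge gives an oxidation state of +4 for rhenium. Rhenium is a group-7 element; Re(IV) is therefore d³. The d³ configuration leaves the e_g set evenly filled (or empty) — no strong Jahn–Teller driving force.

[CrCl₆]⁴−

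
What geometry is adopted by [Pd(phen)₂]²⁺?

square planar

1,10-phenanthroline is neutral; balancing the +2 overall charge requires Pd(II).
Pd sits in group 10, so the d-electron count is 10 − 2 = 8.
Counting donor atoms: 2×1,10-phenanthroline (bidentate) → 4 donors. Coordination number = 4.
A 4d d⁸ ion has a large crystal-field splitting; square planar leaves the high-energy d_{x²−y²} orbital empty and maximises CFSE.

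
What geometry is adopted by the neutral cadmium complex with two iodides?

Each iodide is −1; balancing the 0 overall charge requires Cd(II).
Cadmium is a group-12 element; Cd(II) is therefore d¹⁰.
Coordination number: 2.
A d¹⁰ ion with only two ligands adopts a linear arrangement (sp hybridisation; no CFSE preference).

linear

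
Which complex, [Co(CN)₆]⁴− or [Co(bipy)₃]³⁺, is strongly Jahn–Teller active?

[Co(CN)₆]⁴−

[Co(CN)₆]⁴−: Each cyanide is −1; balancing the −4 overall charge requires Co(II). Cobalt is a group-9 element; Co(II) is therefore d⁷. Cyanide is a strong-field ligand (high in the spectrochemical series) for a first-row metal, so the complex is low-spin. The t₂g⁶e_g¹ (low-spin) configuration has an unevenly filled e_g set; the Jahn–Teller theorem predicts a tetragonal distortion (typically axial elongation) to lift the degeneracy.
[Co(bipy)₃]³⁺: Ligand charges: 2,2′-bipyridine is neutral. With an overall charge of +3 the cobalt centre must be in the +3 oxidation state. Group 9 minus oxidation state 3 gives a d⁶ configuration. Co(III) has an exceptionally large octahedral splitting and is low-spin with essentially every ligand except fluoride. The d⁶ configuration leaves the e_g set evenly filled (or empty) — no strong Jahn–Teller driving force.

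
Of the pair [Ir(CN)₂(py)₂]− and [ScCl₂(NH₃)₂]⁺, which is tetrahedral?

For [Ir(CN)₂(py)₂]−: Summing ligand charges against the −1 overall charge gives an oxidation state of +1 for iridium. Ir sits in group 9, so the d-electron count is 9 − 1 = 8. A 5d d⁸ ion has a large crystal-field splitting; square planar leaves the high-energy d_{x²−y²} orbital empty and maximises CFSE. → square planar.
For [ScCl₂(NH₃)₂]⁺: Summing ligand charges against the +1 overall charge gives an oxidation state of +3 for scandium. Sc sits in group 3, so the d-electron count is 3 − 3 = 0. A d⁰ ion has no crystal-field stabilisation preference between square planar and tetrahedral, so four ligands adopt the sterically favoured tetrahedral geometry. → tetrahedral.

[ScCl₂(NH₃)₂]⁺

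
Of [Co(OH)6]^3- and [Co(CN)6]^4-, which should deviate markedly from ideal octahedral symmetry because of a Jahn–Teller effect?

[Co(OH)6]^3-: Summing ligand charges against the −3 overall charge gives an oxidation state of +3 for cobalt. Co sits in group 9, so the d-electron count is 9 − 3 = 6. Co(III) has an exceptionally large octahedral splitting and is low-spin with essentially every ligand except fluoride. The d⁶ configuration leaves the e_g set evenly filled (or empty) — no strong Jahn–Teller driving force.
[Co(CN)6]^4-: Summing ligand charges against the −4 overall charge gives an oxidation state of +2 for cobalt. Group 9 minus oxidation state 2 gives a d⁷ configuration. Cyanide is a strong-field ligand (high in the spectrochemical series) for a first-row metal, so the complex is low-spin. The t₂g⁶e_g¹ (low-spin) configuration has an unevenly filled e_g set; the Jahn–Teller theorem predicts a tetragonal distortion (typically axial elongation) to lift the degeneracy.

[Co(CN)6]^4-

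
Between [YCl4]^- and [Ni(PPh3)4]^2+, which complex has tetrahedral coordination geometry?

[YCl4]^-

For [YCl4]^-: Each chloride is −1; balancing the −1 overall charge requires Y(III). Group 3 minus oxidation state 3 gives a d⁰ configuration. A d⁰ ion has no crystal-field stabilisation preference between square planar and tetrahedral, so four ligands adopt the sterically favoured tetrahedral geometry. → tetrahedral.
For [Ni(PPh3)4]^2+: Summing ligand charges against the +2 overall charge gives an oxidation state of +2 for nickel. Group 10 minus oxidation state 2 gives a d⁸ configuration. Triphenylphosphine is a strong-field ligand (high in the spectrochemical series). A 3d d⁸ ion with strong-field ligands gains enough CFSE to favour square planar over tetrahedral. → square planar.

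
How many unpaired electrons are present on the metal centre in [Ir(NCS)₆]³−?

0

Each isothiocyanate is −1; balancing the −3 overall charge requires Ir(III).
Group 9 minus oxidation state 3 gives a d⁶ configuration.
The spin state decides the count: a 5d ion has a large Δₒ and is invariably low-spin.
An octahedral low-spin d⁶ ion is t₂g⁶e_g⁰, giving 0 unpaired electrons.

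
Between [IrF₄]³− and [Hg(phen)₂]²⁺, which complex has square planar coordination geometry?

[IrF₄]³−

For [IrF₄]³−: Each fluoride is −1; balancing the −3 overall charge requires Ir(I). Group 9 minus oxidation state 1 gives a d⁸ configuration. A 5d d⁸ ion has a large crystal-field splitting; square planar leaves the high-energy d_{x²−y²} orbital empty and maximises CFSE. → square planar.
For [Hg(phen)₂]²⁺: Summing ligand charges against the +2 overall charge gives an oxidation state of +2 for mercury. Hg sits in group 12, so the d-electron count is 12 − 2 = 10. A d¹⁰ ion has no crystal-field stabilisation preference between square planar and tetrahedral, so four ligands adopt the sterically favoured tetrahedral geometry. → tetrahedral.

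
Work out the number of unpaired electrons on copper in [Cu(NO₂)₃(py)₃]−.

1

Each nitro (N-bound nitrite) is −1; pyridine is neutral; balancing the −1 overall charge requires Cu(II).
Cu sits in group 11, so the d-electron count is 11 − 2 = 9.
In an octahedral field the d⁹ configuration is t₂g⁶e_g³ (only one arrangement possible), giving 1 unpaired electron.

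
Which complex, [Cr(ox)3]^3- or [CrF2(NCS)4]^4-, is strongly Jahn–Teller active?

[Cr(ox)3]^3-: Summing ligand charges against the −3 overall charge gives an oxidation state of +3 for chromium. Cr sits in group 6, so the d-electron count is 6 − 3 = 3. The d³ configuration leaves the e_g set evenly filled (or empty) — no strong Jahn–Teller driving force.
[CrF2(NCS)4]^4-: Ligand charges: each fluoride is −1; each isothiocyanate is −1. With an overall charge of −4 the chromium centre must be in the +2 oxidation state. Group 6 minus oxidation state 2 gives a d⁴ configuration. Fluoride and isothiocyanate are weak-field ligands for a first-row metal, so the complex is high-spin. The t₂g³e_g¹ (high-spin) configuration has an unevenly filled e_g set; the Jahn–Teller theorem predicts a tetragonal distortion (typically axial elongation) to lift the degeneracy.

[CrF2(NCS)4]^4-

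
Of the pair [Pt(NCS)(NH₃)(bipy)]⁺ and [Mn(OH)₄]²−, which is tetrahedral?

For [Pt(NCS)(NH₃)(bipy)]⁺: Each isothiocyanate is −1; ammonia is neutral; 2,2′-bipyridine is neutral; balancing the +1 overall charge requires Pt(II). Pt sits in group 10, so the d-electron count is 10 − 2 = 8. A 5d d⁸ ion has a large crystal-field splitting; square planar leaves the high-energy d_{x²−y²} orbital empty and maximises CFSE. → square planar.
For [Mn(OH)₄]²−: Each hydroxide is −1; balancing the −2 overall charge requires Mn(II). Group 7 minus oxidation state 2 gives a d⁵ configuration. A high-spin d⁵ ion has zero CFSE in either geometry, so four ligands adopt the sterically favoured tetrahedral geometry. → tetrahedral.

[Mn(OH)₄]²−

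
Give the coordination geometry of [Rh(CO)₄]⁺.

Summing ligand charges against the +1 overall charge gives an oxidation state of +1 for rhodium.
Group 9 minus oxidation state 1 gives a d⁸ configuration.
With 4 monodentate ligands the coordination number is 4.
A 4d d⁸ ion has a large crystal-field splitting; square planar leaves the high-energy d_{x²−y²} orbital empty and maximises CFSE.

square planar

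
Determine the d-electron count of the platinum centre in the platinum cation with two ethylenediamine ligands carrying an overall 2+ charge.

Ethylenediamine is neutral; balancing the +2 overall charge requires Pt(II).
Group 10 minus oxidation state 2 gives a d⁸ configuration.

d8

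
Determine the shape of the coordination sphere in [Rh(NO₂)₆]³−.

Summing ligand charges against the −3 overall charge gives an oxidation state of +3 for rhodium.
Rh sits in group 9, so the d-electron count is 9 − 3 = 6.
With 6 monodentate ligands the coordination number is 6.
Six donors around a single metal centre give an octahedral coordination sphere.

octahedral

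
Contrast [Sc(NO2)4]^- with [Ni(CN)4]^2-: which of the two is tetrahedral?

For [Sc(NO2)4]^-: Ligand charges: each nitro (N-bound nitrite) is −1. With an overall charge of −1 the scandium centre must be in the +3 oxidation state. Sc sits in group 3, so the d-electron count is 3 − 3 = 0. A d⁰ ion has no crystal-field stabilisation preference between square planar and tetrahedral, so four ligands adopt the sterically favoured tetrahedral geometry. → tetrahedral.
For [Ni(CN)4]^2-: Ligand charges: each cyanide is −1. With an overall charge of −2 the nickel centre must be in the +2 oxidation state. Nickel is a group-10 element; Ni(II) is therefore d⁸. Cyanide is a strong-field ligand (high in the spectrochemical series). A 3d d⁸ ion with strong-field ligands gains enough CFSE to favour square planar over tetrahedral. → square planar.

[Sc(NO2)4]^-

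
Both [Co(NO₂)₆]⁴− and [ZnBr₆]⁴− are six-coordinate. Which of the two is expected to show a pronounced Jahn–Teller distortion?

[Co(NO₂)₆]⁴−

[Co(NO₂)₆]⁴−: Summing ligand charges against the −4 overall charge gives an oxidation state of +2 for cobalt. Cobalt is a group-9 element; Co(II) is therefore d⁷. Nitro (N-bound nitrite) is a strong-field ligand (high in the spectrochemical series) for a first-row metal, so the complex is low-spin. The t₂g⁶e_g¹ (low-spin) configuration has an unevenly filled e_g set; the Jahn–Teller theorem predicts a tetragonal distortion (typically axial elongation) to lift the degeneracy.
[ZnBr₆]⁴−: Each bromide is −1; balancing the −4 overall charge requires Zn(II). Zn sits in group 12, so the d-electron count is 12 − 2 = 10. The d¹⁰ configuration leaves the e_g set evenly filled (or empty) — no strong Jahn–Teller driving force.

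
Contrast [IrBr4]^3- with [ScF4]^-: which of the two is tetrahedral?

For [IrBr4]^3-: Ligand charges: each bromide is −1. With an overall charge of −3 the iridium centre must be in the +1 oxidation state. Ir sits in group 9, so the d-electron count is 9 − 1 = 8. A 5d d⁸ ion has a large crystal-field splitting; square planar leaves the high-energy d_{x²−y²} orbital empty and maximises CFSE. → square planar.
For [ScF4]^-: Ligand charges: each fluoride is −1. With an overall charge of −1 the scandium centre must be in the +3 oxidation state. Group 3 minus oxidation state 3 gives a d⁰ configuration. A d⁰ ion has no crystal-field stabilisation preference between square planar and tetrahedral, so four ligands adopt the sterically favoured tetrahedral geometry. → tetrahedral.

[ScF4]^-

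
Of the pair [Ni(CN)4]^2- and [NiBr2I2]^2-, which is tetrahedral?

For [Ni(CN)4]^2-: Each cyanide is −1; balancing the −2 overall charge requires Ni(II). Group 10 minus oxidation state 2 gives a d⁸ configuration. Cyanide is a strong-field ligand (high in the spectrochemical series). A 3d d⁸ ion with strong-field ligands gains enough CFSE to favour square planar over tetrahedral. → square planar.
For [NiBr2I2]^2-: Ligand charges: each bromide is −1; each iodide is −1. With an overall charge of −2 the nickel centre must be in the +2 oxidation state. Nickel is a group-10 element; Ni(II) is therefore d⁸. Bromide and iodide are weak-field ligands. With weak-field ligands the CFSE gain from square planar is small, so a 3d d⁸ ion takes the sterically preferred tetrahedral geometry. → tetrahedral.

[NiBr2I2]^2-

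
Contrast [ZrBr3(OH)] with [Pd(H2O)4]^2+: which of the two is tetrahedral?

For [ZrBr3(OH)]: Summing ligand charges against the 0 overall charge gives an oxidation state of +4 for zirconium. Group 4 minus oxidation state 4 gives a d⁰ configuration. A d⁰ ion has no crystal-field stabilisation preference between square planar and tetrahedral, so four ligands adopt the sterically favoured tetrahedral geometry. → tetrahedral.
For [Pd(H2O)4]^2+: Ligand charges: water is neutral. With an overall charge of +2 the palladium centre must be in the +2 oxidation state. Group 10 minus oxidation state 2 gives a d⁸ configuration. A 4d d⁸ ion has a large crystal-field splitting; square planar leaves the high-energy d_{x²−y²} orbital empty and maximises CFSE. → square planar.

[ZrBr3(OH)]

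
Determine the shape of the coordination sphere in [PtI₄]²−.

square planar

Ligand charges: each iodide is −1. With an overall charge of −2 the platinum centre must be in the +2 oxidation state.
Platinum is a group-10 element; Pt(II) is therefore d⁸.
With 4 monodentate ligands the coordination number is 4.
A 5d d⁸ ion has a large crystal-field splitting; square planar leaves the high-energy d_{x²−y²} orbital empty and maximises CFSE.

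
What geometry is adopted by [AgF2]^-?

linear

Ligand charges: each fluoride is −1. With an overall charge of −1 the silver centre must be in the +1 oxidation state.
Group 11 minus oxidation state 1 gives a d¹⁰ configuration.
Coordination number: 2.
A d¹⁰ ion with only two ligands adopts a linear arrangement (sp hybridisation; no CFSE preference).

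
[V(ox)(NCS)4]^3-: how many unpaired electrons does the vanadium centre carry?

Each oxalate is −2; each isothiocyanate is −1; balancing the −3 overall charge requires V(III).
V sits in group 5, so the d-electron count is 5 − 3 = 2.
Counting donor atoms: 1×oxalate (bidentate) → 2 donors; 4×isothiocyanate (monodentate) → 4 donors. Coordination number = 6.
In an octahedral field the d² configuration is t₂g²e_g⁰ (only one arrangement possible), giving 2 unpaired electrons.

2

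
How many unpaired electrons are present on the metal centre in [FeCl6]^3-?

Each chloride is −1; balancing the −3 overall charge requires Fe(III).
Fe sits in group 8, so the d-electron count is 8 − 3 = 5.
The spin state decides the count: Chloride is a weak-field ligand for a first-row metal, so the complex is high-spin.
An octahedral high-spin d⁵ ion is t₂g³e_g², giving 5 unpaired electrons.

5 unpaired electrons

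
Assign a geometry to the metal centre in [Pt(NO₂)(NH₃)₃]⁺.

Each nitro (N-bound nitrite) is −1; ammonia is neutral; balancing the +1 overall charge requires Pt(II).
Pt sits in group 10, so the d-electron count is 10 − 2 = 8.
Coordination number: 4.
A 5d d⁸ ion has a large crystal-field splitting; square planar leaves the high-energy d_{x²−y²} orbital empty and maximises CFSE.

square planar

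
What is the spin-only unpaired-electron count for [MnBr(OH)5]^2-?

3 unpaired electrons

Summing ligand charges against the −2 overall charge gives an oxidation state of +4 for manganese.
Group 7 minus oxidation state 4 gives a d³ configuration.
In an octahedral field the d³ configuration is t₂g³e_g⁰ (only one arrangement possible), giving 3 unpaired electrons.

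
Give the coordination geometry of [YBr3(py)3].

octahedral

Each bromide is −1; pyridine is neutral; balancing the 0 overall charge requires Y(III).
Group 3 minus oxidation state 3 gives a d⁰ configuration.
Coordination number: 6.
Six donors around a single metal centre give an octahedral coordination sphere.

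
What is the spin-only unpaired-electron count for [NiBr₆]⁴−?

Each bromide is −1; balancing the −4 overall charge requires Ni(II).
Group 10 minus oxidation state 2 gives a d⁸ configuration.
In an octahedral field the d⁸ configuration is t₂g⁶e_g² (only one arrangement possible), giving 2 unpaired electrons.

2 unpaired electrons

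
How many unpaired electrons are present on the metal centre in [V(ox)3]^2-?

Summing ligand charges against the −2 overall charge gives an oxidation state of +4 for vanadium.
V sits in group 5, so the d-electron count is 5 − 4 = 1.
Counting donor atoms: 3×oxalate (bidentate) → 6 donors. Coordination number = 6.
In an octahedral field the d¹ configuration is t₂g¹e_g⁰ (only one arrangement possible), giving 1 unpaired electron.

1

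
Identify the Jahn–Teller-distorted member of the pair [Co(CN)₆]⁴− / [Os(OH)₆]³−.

[Co(CN)₆]⁴−: Ligand charges: each cyanide is −1. With an overall charge of −4 the cobalt centre must be in the +2 oxidation state. Co sits in group 9, so the d-electron count is 9 − 2 = 7. Cyanide is a strong-field ligand (high in the spectrochemical series) for a first-row metal, so the complex is low-spin. The t₂g⁶e_g¹ (low-spin) configuration has an unevenly filled e_g set; the Jahn–Teller theorem predicts a tetragonal distortion (typically axial elongation) to lift the degeneracy.
[Os(OH)₆]³−: Each hydroxide is −1; balancing the −3 overall charge requires Os(III). Osmium is a group-8 element; Os(III) is therefore d⁵. A 5d ion has a large Δₒ and is invariably low-spin. The d⁵ configuration leaves the e_g set evenly filled (or empty) — no strong Jahn–Teller driving force.

[Co(CN)₆]⁴−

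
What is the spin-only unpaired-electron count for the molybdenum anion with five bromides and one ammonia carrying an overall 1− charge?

Ligand charges: each bromide is −1; ammonia is neutral. With an overall charge of −1 the molybdenum centre must be in the +4 oxidation state.
Group 6 minus oxidation state 4 gives a d² configuration.
In an octahedral field the d² configuration is t₂g²e_g⁰ (only one arrangement possible), giving 2 unpaired electrons.

2 unpaired electrons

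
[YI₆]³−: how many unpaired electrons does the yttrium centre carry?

0

Ligand charges: each iodide is −1. With an overall charge of −3 the yttrium centre must be in the +3 oxidation state.
Y sits in group 3, so the d-electron count is 3 − 3 = 0.
In an octahedral field the d⁰ configuration is t₂g⁰e_g⁰, giving 0 unpaired electrons.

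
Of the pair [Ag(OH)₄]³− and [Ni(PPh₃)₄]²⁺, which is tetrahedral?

For [Ag(OH)₄]³−: Each hydroxide is −1; balancing the −3 overall charge requires Ag(I). Silver is a group-11 element; Ag(I) is therefore d¹⁰. A d¹⁰ ion has no crystal-field stabilisation preference between square planar and tetrahedral, so four ligands adopt the sterically favoured tetrahedral geometry. → tetrahedral.
For [Ni(PPh₃)₄]²⁺: Summing ligand charges against the +2 overall charge gives an oxidation state of +2 for nickel. Nickel is a group-10 element; Ni(II) is therefore d⁸. Triphenylphosphine is a strong-field ligand (high in the spectrochemical series). A 3d d⁸ ion with strong-field ligands gains enough CFSE to favour square planar over tetrahedral. → square planar.

[Ag(OH)₄]³−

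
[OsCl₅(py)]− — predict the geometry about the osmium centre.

Summing ligand charges against the −1 overall charge gives an oxidation state of +4 for osmium.
Osmium is a group-8 element; Os(IV) is therefore d⁴.
With 6 monodentate ligands the coordination number is 6.
Six donors around a single metal centre give an octahedral coordination sphere.

octahedral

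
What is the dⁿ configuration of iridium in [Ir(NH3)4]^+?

Summing ligand charges against the +1 overall charge gives an oxidation state of +1 for iridium.
Group 9 minus oxidation state 1 gives a d⁸ configuration.

d⁸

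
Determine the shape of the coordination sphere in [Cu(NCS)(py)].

Ligand charges: each isothiocyanate is −1; pyridine is neutral. With an overall charge of 0 the copper centre must be in the +1 oxidation state.
Cu sits in group 11, so the d-electron count is 11 − 1 = 10.
With 2 monodentate ligands the coordination number is 2.
A d¹⁰ ion with only two ligands adopts a linear arrangement (sp hybridisation; no CFSE preference).

linear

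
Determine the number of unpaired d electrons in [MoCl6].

0

Each chloride is −1; balancing the 0 overall charge requires Mo(VI).
Mo sits in group 6, so the d-electron count is 6 − 6 = 0.
In an octahedral field the d⁰ configuration is t₂g⁰e_g⁰, giving 0 unpaired electrons.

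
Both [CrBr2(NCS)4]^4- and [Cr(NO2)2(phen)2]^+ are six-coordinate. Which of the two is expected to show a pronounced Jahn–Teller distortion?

[CrBr2(NCS)4]^4-: Ligand charges: each bromide is −1; each isothiocyanate is −1. With an overall charge of −4 the chromium centre must be in the +2 oxidation state. Chromium is a group-6 element; Cr(II) is therefore d⁴. Bromide and isothiocyanate are weak-field ligands for a first-row metal, so the complex is high-spin. The t₂g³e_g¹ (high-spin) configuration has an unevenly filled e_g set; the Jahn–Teller theorem predicts a tetragonal distortion (typically axial elongation) to lift the degeneracy.
[Cr(NO2)2(phen)2]^+: Summing ligand charges against the +1 overall charge gives an oxidation state of +3 for chromium. Group 6 minus oxidation state 3 gives a d³ configuration. The d³ configuration leaves the e_g set evenly filled (or empty) — no strong Jahn–Teller driving force.

[CrBr2(NCS)4]^4-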